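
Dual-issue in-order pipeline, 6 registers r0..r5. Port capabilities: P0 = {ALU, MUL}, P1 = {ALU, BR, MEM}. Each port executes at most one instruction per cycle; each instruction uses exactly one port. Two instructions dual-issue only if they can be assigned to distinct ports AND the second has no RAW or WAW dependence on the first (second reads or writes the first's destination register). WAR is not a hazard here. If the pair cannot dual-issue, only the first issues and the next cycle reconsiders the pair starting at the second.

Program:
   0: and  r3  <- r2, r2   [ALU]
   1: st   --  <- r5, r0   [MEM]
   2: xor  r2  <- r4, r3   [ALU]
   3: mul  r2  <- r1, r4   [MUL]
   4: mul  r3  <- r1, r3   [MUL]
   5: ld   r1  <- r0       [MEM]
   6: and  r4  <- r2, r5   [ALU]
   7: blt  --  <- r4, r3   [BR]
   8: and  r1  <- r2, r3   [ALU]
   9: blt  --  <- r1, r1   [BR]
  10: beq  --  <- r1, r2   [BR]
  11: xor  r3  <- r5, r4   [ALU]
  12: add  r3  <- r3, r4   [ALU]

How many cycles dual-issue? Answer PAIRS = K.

#0 head=0: and;st i0+i1 pair
#1 head=2: xor i2 WAW r2
#2 head=3: mul i3 no-port MUL/MUL
#3 head=4: mul;ld i4+i5 pair
#4 head=6: and i6 RAW r4
#5 head=7: blt;and i7+i8 pair
#6 head=9: blt i9 no-port BR/BR
#7 head=10: beq;xor i10+i11 pair
#8 head=12: add i12 tail

PAIRS = 4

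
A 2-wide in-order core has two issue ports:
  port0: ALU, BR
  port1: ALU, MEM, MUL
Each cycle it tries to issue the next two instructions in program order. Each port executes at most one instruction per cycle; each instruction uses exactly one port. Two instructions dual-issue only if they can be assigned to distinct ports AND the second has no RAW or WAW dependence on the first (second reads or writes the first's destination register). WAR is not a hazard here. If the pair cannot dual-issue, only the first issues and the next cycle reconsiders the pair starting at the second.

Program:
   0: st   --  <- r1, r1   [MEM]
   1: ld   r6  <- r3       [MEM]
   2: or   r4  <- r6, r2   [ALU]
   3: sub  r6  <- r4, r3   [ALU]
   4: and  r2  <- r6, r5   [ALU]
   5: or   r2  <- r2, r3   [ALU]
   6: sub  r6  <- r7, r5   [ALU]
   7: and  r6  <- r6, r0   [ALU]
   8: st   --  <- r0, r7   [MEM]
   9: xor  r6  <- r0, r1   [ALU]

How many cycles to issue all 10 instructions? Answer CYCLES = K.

CYCLES = 8

#0 head=0: st.MEM i0 no-port MEM/MEM
#1 head=1: ld.MEM i1 RAW r6
#2 head=2: or.ALU i2 RAW r4
#3 head=3: sub.ALU i3 RAW r6
#4 head=4: and.ALU i4 RAW+WAW r2
#5 head=5: or.ALU/sub.ALU i5/i6 dual
#6 head=7: and.ALU/st.MEM i7/i8 dual
#7 head=9: xor.ALU i9 tail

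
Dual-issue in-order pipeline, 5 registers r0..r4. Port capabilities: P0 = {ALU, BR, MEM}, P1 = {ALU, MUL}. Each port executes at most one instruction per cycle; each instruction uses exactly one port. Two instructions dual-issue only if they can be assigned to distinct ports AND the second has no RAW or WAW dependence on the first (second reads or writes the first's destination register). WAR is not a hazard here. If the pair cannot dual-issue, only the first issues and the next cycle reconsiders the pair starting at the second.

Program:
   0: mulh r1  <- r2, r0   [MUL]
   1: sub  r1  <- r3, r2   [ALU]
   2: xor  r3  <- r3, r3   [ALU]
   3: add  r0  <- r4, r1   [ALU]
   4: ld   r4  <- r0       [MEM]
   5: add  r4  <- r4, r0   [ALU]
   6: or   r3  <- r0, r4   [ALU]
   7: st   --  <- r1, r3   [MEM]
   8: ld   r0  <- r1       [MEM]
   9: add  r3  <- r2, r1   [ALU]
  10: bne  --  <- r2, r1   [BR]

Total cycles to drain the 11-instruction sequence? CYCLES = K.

  cy0 -> i0 (mulh.MUL) WAW r1
  cy1 -> i1&i2 (sub.ALU xor.ALU) dual
  cy2 -> i3 (add.ALU) RAW r0
  cy3 -> i4 (ld.MEM) RAW+WAW r4
  cy4 -> i5 (add.ALU) RAW r4
  cy5 -> i6 (or.ALU) RAW r3
  cy6 -> i7 (st.MEM) no-port MEM/MEM
  cy7 -> i8&i9 (ld.MEM add.ALU) dual
  cy8 -> i10 (bne.BR) tail

CYCLES = 9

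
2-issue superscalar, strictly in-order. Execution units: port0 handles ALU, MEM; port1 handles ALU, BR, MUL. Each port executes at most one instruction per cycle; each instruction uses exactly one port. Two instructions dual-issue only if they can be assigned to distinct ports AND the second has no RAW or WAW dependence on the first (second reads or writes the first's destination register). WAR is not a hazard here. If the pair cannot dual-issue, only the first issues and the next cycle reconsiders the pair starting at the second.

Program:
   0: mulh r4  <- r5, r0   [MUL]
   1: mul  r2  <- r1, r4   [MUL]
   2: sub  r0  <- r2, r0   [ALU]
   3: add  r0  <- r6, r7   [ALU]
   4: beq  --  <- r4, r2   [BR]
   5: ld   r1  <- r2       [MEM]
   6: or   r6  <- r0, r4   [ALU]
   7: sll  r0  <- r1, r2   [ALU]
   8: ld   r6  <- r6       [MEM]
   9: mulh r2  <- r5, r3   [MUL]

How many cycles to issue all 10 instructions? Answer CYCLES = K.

[0] i0  mulh  -- no-port MUL/MUL
[1] i1  mul  -- RAW r2
[2] i2  sub  -- WAW r0
[3] i3&i4  add/beq  -- dual
[4] i5&i6  ld/or  -- dual
[5] i7&i8  sll/ld  -- dual
[6] i9  mulh  -- tail

CYCLES = 7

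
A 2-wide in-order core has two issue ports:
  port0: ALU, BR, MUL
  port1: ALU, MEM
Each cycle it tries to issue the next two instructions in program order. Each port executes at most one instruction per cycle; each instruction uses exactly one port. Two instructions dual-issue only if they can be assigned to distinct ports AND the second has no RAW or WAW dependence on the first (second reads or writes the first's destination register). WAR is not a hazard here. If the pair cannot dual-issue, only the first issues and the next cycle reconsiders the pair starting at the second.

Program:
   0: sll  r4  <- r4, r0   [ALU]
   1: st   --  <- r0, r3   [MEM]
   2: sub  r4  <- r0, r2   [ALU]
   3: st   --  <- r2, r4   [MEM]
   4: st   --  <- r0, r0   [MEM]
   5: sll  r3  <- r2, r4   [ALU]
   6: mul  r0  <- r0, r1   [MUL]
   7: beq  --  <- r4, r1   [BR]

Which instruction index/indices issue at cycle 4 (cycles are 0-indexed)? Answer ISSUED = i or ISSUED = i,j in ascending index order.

ISSUED = 6

[0] i0,i1  sll.ALU st.MEM  -- 2-wide
[1] i2  sub.ALU  -- RAW r4
[2] i3  st.MEM  -- no-port MEM/MEM
[3] i4,i5  st.MEM sll.ALU  -- 2-wide
[4] i6  mul.MUL  -- no-port MUL/BR
[5] i7  beq.BR  -- tail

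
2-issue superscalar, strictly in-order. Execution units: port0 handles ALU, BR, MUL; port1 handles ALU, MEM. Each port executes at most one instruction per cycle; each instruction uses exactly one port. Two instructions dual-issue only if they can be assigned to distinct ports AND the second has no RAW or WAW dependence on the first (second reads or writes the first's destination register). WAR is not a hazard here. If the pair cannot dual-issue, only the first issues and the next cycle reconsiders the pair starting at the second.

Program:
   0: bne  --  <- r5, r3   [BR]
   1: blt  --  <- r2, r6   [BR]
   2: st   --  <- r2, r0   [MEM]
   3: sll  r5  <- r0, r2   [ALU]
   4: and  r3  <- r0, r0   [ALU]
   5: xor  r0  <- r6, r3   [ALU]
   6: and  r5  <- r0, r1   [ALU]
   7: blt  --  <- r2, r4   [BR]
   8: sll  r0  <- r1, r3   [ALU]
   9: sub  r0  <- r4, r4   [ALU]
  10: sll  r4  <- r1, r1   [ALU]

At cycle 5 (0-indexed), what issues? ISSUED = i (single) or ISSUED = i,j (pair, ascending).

ISSUED = 8

#0 head=0: bne i0 no-port BR/BR
#1 head=1: blt+st i1,i2 dual
#2 head=3: sll+and i3,i4 dual
#3 head=5: xor i5 RAW r0
#4 head=6: and+blt i6,i7 dual
#5 head=8: sll i8 WAW r0
#6 head=9: sub+sll i9,i10 dual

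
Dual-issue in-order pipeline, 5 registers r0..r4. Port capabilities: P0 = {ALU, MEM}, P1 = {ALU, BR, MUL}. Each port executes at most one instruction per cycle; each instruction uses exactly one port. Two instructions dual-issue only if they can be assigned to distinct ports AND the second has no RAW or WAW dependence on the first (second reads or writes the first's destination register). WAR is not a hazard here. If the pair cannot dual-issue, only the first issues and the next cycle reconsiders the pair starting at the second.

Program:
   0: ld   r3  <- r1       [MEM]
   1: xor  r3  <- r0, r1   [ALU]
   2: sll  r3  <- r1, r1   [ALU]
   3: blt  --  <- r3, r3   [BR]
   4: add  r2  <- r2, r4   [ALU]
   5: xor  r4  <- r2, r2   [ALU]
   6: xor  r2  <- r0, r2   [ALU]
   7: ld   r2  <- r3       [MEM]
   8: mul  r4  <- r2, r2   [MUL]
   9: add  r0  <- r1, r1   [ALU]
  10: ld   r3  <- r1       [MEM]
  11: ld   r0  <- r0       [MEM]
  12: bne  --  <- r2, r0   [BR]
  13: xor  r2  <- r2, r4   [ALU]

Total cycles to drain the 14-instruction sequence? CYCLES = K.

CYCLES = 10

c0: i0 ld  WAW r3
c1: i1 xor  WAW r3
c2: i2 sll  RAW r3
c3: i3,i4 blt+add  2-wide
c4: i5,i6 xor+xor  2-wide
c5: i7 ld  RAW r2
c6: i8,i9 mul+add  2-wide
c7: i10 ld  no-port MEM/MEM
c8: i11 ld  RAW r0
c9: i12,i13 bne+xor  2-wide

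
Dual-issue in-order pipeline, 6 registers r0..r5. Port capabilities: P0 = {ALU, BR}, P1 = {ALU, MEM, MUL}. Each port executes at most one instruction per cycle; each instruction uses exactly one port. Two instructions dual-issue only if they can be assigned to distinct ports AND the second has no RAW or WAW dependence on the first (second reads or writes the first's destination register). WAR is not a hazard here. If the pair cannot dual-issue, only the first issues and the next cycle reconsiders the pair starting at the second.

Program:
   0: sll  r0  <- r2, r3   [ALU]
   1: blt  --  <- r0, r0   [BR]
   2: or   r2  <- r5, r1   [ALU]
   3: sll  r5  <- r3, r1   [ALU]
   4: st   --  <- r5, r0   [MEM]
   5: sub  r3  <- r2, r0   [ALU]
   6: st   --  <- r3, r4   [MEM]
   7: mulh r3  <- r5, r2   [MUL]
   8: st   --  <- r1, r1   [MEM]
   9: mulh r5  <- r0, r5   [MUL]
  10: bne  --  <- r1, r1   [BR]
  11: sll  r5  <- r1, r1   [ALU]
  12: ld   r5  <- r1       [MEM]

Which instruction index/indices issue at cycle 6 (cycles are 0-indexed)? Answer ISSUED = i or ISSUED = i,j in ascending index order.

ISSUED = 8

t=0 i0:sll.ALU ; RAW r0
t=1 i1&i2:blt.BR+or.ALU ; pair
t=2 i3:sll.ALU ; RAW r5
t=3 i4&i5:st.MEM+sub.ALU ; pair
t=4 i6:st.MEM ; no-port MEM/MUL
t=5 i7:mulh.MUL ; no-port MUL/MEM
t=6 i8:st.MEM ; no-port MEM/MUL
t=7 i9&i10:mulh.MUL+bne.BR ; pair
t=8 i11:sll.ALU ; WAW r5
t=9 i12:ld.MEM ; tail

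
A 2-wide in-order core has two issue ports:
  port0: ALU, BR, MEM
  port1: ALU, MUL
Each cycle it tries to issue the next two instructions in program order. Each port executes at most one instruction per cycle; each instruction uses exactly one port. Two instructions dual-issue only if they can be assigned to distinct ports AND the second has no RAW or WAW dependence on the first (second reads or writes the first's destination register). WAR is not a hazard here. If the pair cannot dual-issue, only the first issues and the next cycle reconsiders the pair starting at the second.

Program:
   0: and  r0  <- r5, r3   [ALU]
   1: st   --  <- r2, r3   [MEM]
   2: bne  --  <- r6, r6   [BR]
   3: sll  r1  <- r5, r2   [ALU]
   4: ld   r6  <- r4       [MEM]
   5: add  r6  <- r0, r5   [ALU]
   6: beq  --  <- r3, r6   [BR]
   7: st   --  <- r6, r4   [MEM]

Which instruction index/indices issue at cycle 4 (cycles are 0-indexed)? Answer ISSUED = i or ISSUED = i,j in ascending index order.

[0] i0&i1  and+st  -- dual
[1] i2&i3  bne+sll  -- dual
[2] i4  ld  -- WAW r6
[3] i5  add  -- RAW r6
[4] i6  beq  -- no-port BR/MEM
[5] i7  st  -- tail

ISSUED = 6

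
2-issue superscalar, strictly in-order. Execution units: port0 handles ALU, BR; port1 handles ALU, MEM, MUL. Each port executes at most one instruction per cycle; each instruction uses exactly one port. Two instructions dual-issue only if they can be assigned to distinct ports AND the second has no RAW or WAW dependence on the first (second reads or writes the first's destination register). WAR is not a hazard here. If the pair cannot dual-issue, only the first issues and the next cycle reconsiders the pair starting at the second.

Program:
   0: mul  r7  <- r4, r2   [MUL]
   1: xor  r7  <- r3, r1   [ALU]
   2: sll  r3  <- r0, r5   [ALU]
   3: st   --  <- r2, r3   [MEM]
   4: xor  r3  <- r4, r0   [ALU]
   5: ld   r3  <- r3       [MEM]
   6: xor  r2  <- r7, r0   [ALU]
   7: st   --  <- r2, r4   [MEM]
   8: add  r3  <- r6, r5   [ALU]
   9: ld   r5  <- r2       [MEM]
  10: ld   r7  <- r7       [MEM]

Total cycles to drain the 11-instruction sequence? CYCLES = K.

CYCLES = 7

#0 head=0: mul.MUL i0 WAW r7
#1 head=1: xor.ALU+sll.ALU i1,i2 2-wide
#2 head=3: st.MEM+xor.ALU i3,i4 2-wide
#3 head=5: ld.MEM+xor.ALU i5,i6 2-wide
#4 head=7: st.MEM+add.ALU i7,i8 2-wide
#5 head=9: ld.MEM i9 no-port MEM/MEM
#6 head=10: ld.MEM i10 tail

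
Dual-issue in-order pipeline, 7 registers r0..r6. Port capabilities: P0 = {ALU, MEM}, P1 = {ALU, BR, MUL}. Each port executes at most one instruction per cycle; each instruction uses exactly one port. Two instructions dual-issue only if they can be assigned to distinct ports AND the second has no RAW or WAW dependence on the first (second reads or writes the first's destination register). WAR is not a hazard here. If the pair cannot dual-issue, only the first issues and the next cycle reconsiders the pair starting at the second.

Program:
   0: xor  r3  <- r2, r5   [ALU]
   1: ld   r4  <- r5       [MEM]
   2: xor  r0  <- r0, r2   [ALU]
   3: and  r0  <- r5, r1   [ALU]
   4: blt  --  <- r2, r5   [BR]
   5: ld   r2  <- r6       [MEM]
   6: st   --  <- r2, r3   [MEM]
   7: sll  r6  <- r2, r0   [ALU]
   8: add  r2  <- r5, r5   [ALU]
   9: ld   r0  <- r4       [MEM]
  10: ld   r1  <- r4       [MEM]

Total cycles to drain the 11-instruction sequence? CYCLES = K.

c0: i0+i1 xor;ld  2-wide
c1: i2 xor  WAW r0
c2: i3+i4 and;blt  2-wide
c3: i5 ld  no-port MEM/MEM
c4: i6+i7 st;sll  2-wide
c5: i8+i9 add;ld  2-wide
c6: i10 ld  tail

CYCLES = 7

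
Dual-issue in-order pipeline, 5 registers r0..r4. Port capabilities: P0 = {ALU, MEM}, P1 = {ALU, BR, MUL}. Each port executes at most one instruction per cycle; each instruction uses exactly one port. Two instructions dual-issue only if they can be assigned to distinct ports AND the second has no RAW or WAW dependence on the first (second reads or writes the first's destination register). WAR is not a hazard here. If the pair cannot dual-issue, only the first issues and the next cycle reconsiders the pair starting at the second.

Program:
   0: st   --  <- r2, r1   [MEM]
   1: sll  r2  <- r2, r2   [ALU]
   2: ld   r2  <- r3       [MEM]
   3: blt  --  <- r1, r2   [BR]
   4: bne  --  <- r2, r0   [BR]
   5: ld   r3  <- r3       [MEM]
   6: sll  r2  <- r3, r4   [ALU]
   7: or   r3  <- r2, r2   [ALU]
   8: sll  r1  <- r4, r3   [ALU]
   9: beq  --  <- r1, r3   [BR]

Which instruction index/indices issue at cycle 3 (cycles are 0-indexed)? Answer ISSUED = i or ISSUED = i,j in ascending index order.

t=0 i0,i1:st sll ; 2-wide
t=1 i2:ld ; RAW r2
t=2 i3:blt ; no-port BR/BR
t=3 i4,i5:bne ld ; 2-wide
t=4 i6:sll ; RAW r2
t=5 i7:or ; RAW r3
t=6 i8:sll ; RAW r1
t=7 i9:beq ; tail

ISSUED = 4,5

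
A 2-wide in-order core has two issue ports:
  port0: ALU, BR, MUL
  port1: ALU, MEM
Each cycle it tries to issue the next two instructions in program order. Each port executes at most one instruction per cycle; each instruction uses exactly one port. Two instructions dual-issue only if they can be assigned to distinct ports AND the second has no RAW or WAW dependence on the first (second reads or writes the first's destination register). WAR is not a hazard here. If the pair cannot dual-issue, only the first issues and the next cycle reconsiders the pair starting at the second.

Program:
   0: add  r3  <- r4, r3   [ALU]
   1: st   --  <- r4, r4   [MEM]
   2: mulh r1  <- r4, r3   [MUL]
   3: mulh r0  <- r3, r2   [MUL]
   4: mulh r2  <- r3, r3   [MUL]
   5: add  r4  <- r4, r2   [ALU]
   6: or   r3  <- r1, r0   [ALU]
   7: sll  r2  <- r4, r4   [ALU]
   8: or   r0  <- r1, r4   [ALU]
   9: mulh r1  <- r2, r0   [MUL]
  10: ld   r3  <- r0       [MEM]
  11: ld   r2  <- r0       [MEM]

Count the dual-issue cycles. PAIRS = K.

PAIRS = 4

#0 head=0: add st i0,i1 2-wide
#1 head=2: mulh i2 no-port MUL/MUL
#2 head=3: mulh i3 no-port MUL/MUL
#3 head=4: mulh i4 RAW r2
#4 head=5: add or i5,i6 2-wide
#5 head=7: sll or i7,i8 2-wide
#6 head=9: mulh ld i9,i10 2-wide
#7 head=11: ld i11 tail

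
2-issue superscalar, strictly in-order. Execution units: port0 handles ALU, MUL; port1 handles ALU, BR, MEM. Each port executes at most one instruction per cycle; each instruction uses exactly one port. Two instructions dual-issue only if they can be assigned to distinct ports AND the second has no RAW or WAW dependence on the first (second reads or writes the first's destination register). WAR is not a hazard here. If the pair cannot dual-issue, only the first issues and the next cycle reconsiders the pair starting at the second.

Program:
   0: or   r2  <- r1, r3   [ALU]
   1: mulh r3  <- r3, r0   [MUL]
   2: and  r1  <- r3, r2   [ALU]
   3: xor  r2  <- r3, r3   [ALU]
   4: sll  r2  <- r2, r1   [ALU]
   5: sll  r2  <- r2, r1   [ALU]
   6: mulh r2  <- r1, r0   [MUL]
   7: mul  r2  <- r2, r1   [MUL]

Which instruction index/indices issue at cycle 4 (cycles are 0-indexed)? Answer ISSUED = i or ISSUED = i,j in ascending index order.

t=0 i0,i1:or/mulh ; pair
t=1 i2,i3:and/xor ; pair
t=2 i4:sll ; RAW+WAW r2
t=3 i5:sll ; WAW r2
t=4 i6:mulh ; no-port MUL/MUL
t=5 i7:mul ; tail

ISSUED = 6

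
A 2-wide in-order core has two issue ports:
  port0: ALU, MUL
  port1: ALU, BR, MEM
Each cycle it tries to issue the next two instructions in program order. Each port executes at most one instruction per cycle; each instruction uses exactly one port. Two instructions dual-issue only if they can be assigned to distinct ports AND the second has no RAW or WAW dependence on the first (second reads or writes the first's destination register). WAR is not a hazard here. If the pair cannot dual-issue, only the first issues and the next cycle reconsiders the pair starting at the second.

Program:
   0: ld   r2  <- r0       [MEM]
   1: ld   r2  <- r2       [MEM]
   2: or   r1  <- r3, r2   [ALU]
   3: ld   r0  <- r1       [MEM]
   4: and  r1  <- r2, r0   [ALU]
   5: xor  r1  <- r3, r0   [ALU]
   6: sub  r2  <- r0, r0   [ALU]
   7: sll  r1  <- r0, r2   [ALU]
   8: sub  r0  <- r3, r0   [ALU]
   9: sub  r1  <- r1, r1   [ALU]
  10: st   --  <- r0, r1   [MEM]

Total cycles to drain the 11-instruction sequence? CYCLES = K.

CYCLES = 9

[0] i0  ld.MEM  -- no-port MEM/MEM
[1] i1  ld.MEM  -- RAW r2
[2] i2  or.ALU  -- RAW r1
[3] i3  ld.MEM  -- RAW r0
[4] i4  and.ALU  -- WAW r1
[5] i5/i6  xor.ALU sub.ALU  -- pair
[6] i7/i8  sll.ALU sub.ALU  -- pair
[7] i9  sub.ALU  -- RAW r1
[8] i10  st.MEM  -- tail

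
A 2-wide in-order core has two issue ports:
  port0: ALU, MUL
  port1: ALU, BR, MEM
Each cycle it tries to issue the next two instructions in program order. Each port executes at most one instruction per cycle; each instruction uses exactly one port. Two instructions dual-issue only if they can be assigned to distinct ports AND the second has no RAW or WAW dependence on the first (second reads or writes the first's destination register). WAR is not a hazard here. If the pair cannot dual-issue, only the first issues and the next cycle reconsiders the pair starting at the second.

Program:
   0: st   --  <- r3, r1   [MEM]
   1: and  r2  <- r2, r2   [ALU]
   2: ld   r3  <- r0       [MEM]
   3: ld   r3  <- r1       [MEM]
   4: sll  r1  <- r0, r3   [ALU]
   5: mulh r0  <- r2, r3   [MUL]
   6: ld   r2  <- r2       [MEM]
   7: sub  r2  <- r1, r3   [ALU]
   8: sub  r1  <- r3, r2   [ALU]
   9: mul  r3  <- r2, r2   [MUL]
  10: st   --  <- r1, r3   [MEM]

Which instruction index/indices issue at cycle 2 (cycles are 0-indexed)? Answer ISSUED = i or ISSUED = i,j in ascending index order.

ISSUED = 3

[0] i0+i1  st+and  -- pair
[1] i2  ld  -- no-port MEM/MEM
[2] i3  ld  -- RAW r3
[3] i4+i5  sll+mulh  -- pair
[4] i6  ld  -- WAW r2
[5] i7  sub  -- RAW r2
[6] i8+i9  sub+mul  -- pair
[7] i10  st  -- tail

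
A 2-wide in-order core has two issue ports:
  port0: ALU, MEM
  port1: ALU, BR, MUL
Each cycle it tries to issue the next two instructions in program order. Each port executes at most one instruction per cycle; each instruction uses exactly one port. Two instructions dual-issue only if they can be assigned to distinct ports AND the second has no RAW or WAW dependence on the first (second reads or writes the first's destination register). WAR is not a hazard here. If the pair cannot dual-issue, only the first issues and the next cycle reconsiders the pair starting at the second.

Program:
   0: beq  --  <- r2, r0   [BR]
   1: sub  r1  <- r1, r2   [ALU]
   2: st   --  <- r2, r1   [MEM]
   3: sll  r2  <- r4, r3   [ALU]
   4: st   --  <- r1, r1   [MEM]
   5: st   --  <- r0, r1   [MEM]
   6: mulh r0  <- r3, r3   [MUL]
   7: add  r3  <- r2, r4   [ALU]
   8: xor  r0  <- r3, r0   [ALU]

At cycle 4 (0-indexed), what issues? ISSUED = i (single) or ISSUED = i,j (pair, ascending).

0. beq+sub @i0&i1  | dual
1. st+sll @i2&i3  | dual
2. st @i4  | no-port MEM/MEM
3. st+mulh @i5&i6  | dual
4. add @i7  | RAW r3
5. xor @i8  | tail

ISSUED = 7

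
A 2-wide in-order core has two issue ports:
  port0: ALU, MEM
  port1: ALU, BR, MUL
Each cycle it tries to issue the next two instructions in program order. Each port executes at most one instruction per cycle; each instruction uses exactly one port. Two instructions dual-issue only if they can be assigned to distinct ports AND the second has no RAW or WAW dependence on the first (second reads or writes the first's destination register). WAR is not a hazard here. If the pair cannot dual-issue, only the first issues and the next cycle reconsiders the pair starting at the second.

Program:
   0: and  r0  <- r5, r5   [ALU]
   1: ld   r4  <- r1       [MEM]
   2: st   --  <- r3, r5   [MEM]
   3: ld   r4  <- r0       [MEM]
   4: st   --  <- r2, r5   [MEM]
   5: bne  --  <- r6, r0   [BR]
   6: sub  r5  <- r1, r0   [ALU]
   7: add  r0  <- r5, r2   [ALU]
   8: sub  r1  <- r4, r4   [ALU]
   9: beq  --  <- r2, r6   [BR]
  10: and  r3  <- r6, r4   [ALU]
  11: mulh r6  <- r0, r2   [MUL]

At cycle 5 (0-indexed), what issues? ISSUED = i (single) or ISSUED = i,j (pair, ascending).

[0] i0,i1  and/ld  -- dual
[1] i2  st  -- no-port MEM/MEM
[2] i3  ld  -- no-port MEM/MEM
[3] i4,i5  st/bne  -- dual
[4] i6  sub  -- RAW r5
[5] i7,i8  add/sub  -- dual
[6] i9,i10  beq/and  -- dual
[7] i11  mulh  -- tail

ISSUED = 7,8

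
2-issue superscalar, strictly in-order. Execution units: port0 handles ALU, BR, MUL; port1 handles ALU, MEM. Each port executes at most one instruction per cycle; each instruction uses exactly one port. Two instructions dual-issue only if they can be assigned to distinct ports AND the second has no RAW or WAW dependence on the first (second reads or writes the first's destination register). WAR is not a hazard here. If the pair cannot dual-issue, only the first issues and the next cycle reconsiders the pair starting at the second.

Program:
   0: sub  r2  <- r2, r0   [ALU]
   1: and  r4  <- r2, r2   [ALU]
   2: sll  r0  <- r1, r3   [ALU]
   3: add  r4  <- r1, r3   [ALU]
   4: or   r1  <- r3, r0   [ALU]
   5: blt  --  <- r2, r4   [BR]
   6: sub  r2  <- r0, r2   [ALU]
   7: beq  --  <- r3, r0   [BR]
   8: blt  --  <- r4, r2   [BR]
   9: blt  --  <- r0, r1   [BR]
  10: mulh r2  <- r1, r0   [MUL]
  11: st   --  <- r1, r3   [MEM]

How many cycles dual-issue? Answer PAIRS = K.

PAIRS = 4

  cy0 -> i0 (sub.ALU) RAW r2
  cy1 -> i1/i2 (and.ALU/sll.ALU) pair
  cy2 -> i3/i4 (add.ALU/or.ALU) pair
  cy3 -> i5/i6 (blt.BR/sub.ALU) pair
  cy4 -> i7 (beq.BR) no-port BR/BR
  cy5 -> i8 (blt.BR) no-port BR/BR
  cy6 -> i9 (blt.BR) no-port BR/MUL
  cy7 -> i10/i11 (mulh.MUL/st.MEM) pair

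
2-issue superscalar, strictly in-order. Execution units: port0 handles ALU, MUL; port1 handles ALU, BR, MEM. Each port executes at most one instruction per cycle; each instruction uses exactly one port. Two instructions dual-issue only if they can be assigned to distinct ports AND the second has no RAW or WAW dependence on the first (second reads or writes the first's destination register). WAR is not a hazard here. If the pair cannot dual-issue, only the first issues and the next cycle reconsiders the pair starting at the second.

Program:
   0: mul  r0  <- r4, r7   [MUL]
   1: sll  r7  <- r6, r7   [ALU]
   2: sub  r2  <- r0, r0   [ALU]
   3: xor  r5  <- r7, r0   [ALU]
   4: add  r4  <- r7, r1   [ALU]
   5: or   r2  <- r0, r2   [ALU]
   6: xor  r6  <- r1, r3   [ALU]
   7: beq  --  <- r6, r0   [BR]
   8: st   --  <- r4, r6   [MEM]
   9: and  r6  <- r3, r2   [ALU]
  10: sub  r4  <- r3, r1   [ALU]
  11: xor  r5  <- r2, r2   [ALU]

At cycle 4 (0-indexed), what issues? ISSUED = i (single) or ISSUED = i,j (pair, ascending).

c0: i0&i1 mul+sll  dual
c1: i2&i3 sub+xor  dual
c2: i4&i5 add+or  dual
c3: i6 xor  RAW r6
c4: i7 beq  no-port BR/MEM
c5: i8&i9 st+and  dual
c6: i10&i11 sub+xor  dual

ISSUED = 7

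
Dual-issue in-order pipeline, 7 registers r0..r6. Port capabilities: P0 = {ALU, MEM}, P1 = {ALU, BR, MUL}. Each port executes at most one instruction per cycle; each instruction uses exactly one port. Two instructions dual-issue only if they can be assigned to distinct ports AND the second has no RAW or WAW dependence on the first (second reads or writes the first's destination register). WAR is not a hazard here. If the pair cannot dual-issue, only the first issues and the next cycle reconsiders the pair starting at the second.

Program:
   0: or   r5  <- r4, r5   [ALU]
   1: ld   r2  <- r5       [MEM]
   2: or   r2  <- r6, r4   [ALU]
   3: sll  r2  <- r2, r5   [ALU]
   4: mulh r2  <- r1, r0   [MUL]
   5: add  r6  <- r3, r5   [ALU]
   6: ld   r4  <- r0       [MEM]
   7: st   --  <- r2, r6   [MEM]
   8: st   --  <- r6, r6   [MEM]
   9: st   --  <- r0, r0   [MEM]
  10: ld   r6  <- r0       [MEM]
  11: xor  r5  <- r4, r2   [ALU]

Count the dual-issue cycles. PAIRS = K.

PAIRS = 2

c0: i0 or.ALU  RAW r5
c1: i1 ld.MEM  WAW r2
c2: i2 or.ALU  RAW+WAW r2
c3: i3 sll.ALU  WAW r2
c4: i4+i5 mulh.MUL;add.ALU  pair
c5: i6 ld.MEM  no-port MEM/MEM
c6: i7 st.MEM  no-port MEM/MEM
c7: i8 st.MEM  no-port MEM/MEM
c8: i9 st.MEM  no-port MEM/MEM
c9: i10+i11 ld.MEM;xor.ALU  pair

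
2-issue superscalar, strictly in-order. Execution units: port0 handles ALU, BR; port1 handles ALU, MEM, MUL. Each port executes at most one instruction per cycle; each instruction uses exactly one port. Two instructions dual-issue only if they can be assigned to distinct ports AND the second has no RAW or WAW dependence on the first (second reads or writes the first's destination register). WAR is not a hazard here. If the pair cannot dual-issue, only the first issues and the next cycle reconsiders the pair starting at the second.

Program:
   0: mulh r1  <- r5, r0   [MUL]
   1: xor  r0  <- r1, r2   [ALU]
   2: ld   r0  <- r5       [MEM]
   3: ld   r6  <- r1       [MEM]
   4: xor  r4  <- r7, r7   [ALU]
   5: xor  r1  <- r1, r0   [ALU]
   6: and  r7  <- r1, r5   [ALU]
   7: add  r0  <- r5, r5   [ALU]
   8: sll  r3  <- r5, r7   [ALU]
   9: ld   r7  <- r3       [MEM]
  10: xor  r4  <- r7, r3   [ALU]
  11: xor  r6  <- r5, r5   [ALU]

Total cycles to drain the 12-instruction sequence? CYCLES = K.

t=0 i0:mulh.MUL ; RAW r1
t=1 i1:xor.ALU ; WAW r0
t=2 i2:ld.MEM ; no-port MEM/MEM
t=3 i3&i4:ld.MEM+xor.ALU ; dual
t=4 i5:xor.ALU ; RAW r1
t=5 i6&i7:and.ALU+add.ALU ; dual
t=6 i8:sll.ALU ; RAW r3
t=7 i9:ld.MEM ; RAW r7
t=8 i10&i11:xor.ALU+xor.ALU ; dual

CYCLES = 9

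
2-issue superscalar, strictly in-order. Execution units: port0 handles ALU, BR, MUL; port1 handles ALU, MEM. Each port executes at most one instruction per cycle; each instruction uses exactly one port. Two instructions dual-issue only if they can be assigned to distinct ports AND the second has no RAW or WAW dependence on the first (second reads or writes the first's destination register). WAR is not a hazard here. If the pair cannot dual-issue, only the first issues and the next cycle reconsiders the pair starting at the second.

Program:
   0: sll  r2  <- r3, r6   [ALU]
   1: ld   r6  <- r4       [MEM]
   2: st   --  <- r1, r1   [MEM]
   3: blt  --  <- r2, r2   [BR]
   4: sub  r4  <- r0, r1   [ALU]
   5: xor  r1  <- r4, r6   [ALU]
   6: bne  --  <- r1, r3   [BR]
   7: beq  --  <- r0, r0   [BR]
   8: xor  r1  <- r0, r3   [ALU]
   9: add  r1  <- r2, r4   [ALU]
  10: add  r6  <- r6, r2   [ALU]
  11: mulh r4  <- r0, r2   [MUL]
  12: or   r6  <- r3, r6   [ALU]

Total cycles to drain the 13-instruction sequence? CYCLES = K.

#0 head=0: sll.ALU;ld.MEM i0+i1 2-wide
#1 head=2: st.MEM;blt.BR i2+i3 2-wide
#2 head=4: sub.ALU i4 RAW r4
#3 head=5: xor.ALU i5 RAW r1
#4 head=6: bne.BR i6 no-port BR/BR
#5 head=7: beq.BR;xor.ALU i7+i8 2-wide
#6 head=9: add.ALU;add.ALU i9+i10 2-wide
#7 head=11: mulh.MUL;or.ALU i11+i12 2-wide

CYCLES = 8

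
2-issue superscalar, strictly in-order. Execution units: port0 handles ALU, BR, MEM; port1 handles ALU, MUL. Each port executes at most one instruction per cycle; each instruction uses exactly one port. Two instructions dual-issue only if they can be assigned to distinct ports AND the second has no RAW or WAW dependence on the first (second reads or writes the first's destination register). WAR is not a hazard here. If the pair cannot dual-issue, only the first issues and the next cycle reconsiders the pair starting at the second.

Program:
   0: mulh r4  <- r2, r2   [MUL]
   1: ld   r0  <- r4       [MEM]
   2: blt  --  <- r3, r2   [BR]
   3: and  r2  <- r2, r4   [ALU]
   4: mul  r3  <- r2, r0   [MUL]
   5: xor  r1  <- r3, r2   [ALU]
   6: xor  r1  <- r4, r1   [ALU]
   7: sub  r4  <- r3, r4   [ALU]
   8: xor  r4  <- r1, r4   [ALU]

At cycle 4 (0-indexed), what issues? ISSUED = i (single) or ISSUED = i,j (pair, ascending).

#0 head=0: mulh i0 RAW r4
#1 head=1: ld i1 no-port MEM/BR
#2 head=2: blt;and i2/i3 pair
#3 head=4: mul i4 RAW r3
#4 head=5: xor i5 RAW+WAW r1
#5 head=6: xor;sub i6/i7 pair
#6 head=8: xor i8 tail

ISSUED = 5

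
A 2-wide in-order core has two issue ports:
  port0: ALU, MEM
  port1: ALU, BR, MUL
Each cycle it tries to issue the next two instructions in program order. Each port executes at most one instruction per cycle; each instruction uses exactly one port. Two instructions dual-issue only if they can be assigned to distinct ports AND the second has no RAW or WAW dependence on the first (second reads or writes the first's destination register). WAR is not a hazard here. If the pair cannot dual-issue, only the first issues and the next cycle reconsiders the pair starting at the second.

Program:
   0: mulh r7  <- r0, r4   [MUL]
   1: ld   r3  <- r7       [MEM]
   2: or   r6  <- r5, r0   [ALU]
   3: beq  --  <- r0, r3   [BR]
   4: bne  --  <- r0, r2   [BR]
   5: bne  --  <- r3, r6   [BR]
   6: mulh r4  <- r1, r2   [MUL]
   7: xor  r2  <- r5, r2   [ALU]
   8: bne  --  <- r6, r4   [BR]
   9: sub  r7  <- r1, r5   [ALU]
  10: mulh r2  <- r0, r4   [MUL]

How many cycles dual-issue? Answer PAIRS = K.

c0: i0 mulh  RAW r7
c1: i1&i2 ld+or  2-wide
c2: i3 beq  no-port BR/BR
c3: i4 bne  no-port BR/BR
c4: i5 bne  no-port BR/MUL
c5: i6&i7 mulh+xor  2-wide
c6: i8&i9 bne+sub  2-wide
c7: i10 mulh  tail

PAIRS = 3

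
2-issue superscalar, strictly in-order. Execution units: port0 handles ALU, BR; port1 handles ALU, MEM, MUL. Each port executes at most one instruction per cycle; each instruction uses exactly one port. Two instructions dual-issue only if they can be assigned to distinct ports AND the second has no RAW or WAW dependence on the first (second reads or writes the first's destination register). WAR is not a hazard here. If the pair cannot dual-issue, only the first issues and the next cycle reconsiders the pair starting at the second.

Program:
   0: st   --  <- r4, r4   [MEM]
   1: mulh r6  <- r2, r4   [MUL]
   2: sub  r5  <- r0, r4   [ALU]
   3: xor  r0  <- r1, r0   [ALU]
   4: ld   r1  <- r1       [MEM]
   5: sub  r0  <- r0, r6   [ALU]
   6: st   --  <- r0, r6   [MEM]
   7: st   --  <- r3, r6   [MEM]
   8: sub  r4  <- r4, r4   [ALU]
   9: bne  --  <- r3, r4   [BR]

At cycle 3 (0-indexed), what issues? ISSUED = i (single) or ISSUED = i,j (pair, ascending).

ISSUED = 5

#0 head=0: st.MEM i0 no-port MEM/MUL
#1 head=1: mulh.MUL;sub.ALU i1/i2 pair
#2 head=3: xor.ALU;ld.MEM i3/i4 pair
#3 head=5: sub.ALU i5 RAW r0
#4 head=6: st.MEM i6 no-port MEM/MEM
#5 head=7: st.MEM;sub.ALU i7/i8 pair
#6 head=9: bne.BR i9 tail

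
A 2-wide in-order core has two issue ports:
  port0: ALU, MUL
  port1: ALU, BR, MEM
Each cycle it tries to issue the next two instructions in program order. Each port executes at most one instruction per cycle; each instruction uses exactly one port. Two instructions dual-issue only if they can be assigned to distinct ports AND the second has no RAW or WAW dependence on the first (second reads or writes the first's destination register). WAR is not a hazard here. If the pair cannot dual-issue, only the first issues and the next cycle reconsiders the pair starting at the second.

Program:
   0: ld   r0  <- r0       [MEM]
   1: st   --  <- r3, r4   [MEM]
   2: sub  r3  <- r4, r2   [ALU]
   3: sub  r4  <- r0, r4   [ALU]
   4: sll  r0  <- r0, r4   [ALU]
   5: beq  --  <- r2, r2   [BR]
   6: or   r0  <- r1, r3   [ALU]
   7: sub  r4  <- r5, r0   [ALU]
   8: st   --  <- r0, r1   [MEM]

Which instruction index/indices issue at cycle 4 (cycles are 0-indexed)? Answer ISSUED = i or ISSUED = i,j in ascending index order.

ISSUED = 6

0. ld @i0  | no-port MEM/MEM
1. st sub @i1,i2  | pair
2. sub @i3  | RAW r4
3. sll beq @i4,i5  | pair
4. or @i6  | RAW r0
5. sub st @i7,i8  | pair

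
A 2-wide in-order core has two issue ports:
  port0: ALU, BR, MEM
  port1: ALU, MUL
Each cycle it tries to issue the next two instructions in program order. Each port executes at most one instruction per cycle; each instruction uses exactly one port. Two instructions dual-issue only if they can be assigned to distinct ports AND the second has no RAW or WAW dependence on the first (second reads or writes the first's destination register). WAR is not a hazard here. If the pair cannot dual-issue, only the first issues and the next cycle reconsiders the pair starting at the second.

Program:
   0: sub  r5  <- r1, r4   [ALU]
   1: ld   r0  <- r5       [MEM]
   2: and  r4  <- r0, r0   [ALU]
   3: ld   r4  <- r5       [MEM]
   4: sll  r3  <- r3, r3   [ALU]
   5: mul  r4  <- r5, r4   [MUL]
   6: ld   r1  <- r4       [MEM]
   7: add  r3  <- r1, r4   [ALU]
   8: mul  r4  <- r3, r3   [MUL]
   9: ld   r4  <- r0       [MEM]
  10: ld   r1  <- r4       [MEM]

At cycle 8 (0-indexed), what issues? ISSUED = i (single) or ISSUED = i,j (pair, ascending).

[0] i0  sub.ALU  -- RAW r5
[1] i1  ld.MEM  -- RAW r0
[2] i2  and.ALU  -- WAW r4
[3] i3&i4  ld.MEM+sll.ALU  -- 2-wide
[4] i5  mul.MUL  -- RAW r4
[5] i6  ld.MEM  -- RAW r1
[6] i7  add.ALU  -- RAW r3
[7] i8  mul.MUL  -- WAW r4
[8] i9  ld.MEM  -- no-port MEM/MEM
[9] i10  ld.MEM  -- tail

ISSUED = 9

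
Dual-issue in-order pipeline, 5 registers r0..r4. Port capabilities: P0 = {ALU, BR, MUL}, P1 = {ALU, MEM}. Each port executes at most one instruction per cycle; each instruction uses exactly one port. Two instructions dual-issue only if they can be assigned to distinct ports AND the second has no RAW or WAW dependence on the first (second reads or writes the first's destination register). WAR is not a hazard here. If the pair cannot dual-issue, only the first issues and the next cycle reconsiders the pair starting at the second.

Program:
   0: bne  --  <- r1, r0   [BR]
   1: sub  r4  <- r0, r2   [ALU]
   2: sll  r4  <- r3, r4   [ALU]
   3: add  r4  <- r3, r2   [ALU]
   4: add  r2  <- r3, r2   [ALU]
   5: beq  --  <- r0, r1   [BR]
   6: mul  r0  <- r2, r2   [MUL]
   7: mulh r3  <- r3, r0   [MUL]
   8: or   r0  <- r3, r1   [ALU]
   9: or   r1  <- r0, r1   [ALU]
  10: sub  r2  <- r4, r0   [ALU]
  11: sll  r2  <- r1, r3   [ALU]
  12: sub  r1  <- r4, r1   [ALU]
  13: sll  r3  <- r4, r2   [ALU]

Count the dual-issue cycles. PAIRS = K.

#0 head=0: bne+sub i0&i1 pair
#1 head=2: sll i2 WAW r4
#2 head=3: add+add i3&i4 pair
#3 head=5: beq i5 no-port BR/MUL
#4 head=6: mul i6 no-port MUL/MUL
#5 head=7: mulh i7 RAW r3
#6 head=8: or i8 RAW r0
#7 head=9: or+sub i9&i10 pair
#8 head=11: sll+sub i11&i12 pair
#9 head=13: sll i13 tail

PAIRS = 4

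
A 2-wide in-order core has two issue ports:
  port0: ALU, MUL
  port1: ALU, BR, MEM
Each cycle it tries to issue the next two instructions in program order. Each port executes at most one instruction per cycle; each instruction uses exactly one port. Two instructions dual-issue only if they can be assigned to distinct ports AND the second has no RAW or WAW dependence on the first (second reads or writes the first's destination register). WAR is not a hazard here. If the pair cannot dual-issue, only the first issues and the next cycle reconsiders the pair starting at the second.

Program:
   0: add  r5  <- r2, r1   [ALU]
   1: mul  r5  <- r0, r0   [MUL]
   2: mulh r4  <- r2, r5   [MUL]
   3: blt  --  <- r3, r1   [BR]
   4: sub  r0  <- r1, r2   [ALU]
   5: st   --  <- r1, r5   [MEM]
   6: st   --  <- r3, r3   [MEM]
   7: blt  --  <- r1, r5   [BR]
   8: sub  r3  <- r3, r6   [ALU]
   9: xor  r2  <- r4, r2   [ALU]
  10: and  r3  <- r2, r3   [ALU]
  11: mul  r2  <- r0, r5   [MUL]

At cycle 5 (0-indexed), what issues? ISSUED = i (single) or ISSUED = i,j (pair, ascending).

ISSUED = 7,8

t=0 i0:add ; WAW r5
t=1 i1:mul ; no-port MUL/MUL
t=2 i2+i3:mulh blt ; pair
t=3 i4+i5:sub st ; pair
t=4 i6:st ; no-port MEM/BR
t=5 i7+i8:blt sub ; pair
t=6 i9:xor ; RAW r2
t=7 i10+i11:and mul ; pair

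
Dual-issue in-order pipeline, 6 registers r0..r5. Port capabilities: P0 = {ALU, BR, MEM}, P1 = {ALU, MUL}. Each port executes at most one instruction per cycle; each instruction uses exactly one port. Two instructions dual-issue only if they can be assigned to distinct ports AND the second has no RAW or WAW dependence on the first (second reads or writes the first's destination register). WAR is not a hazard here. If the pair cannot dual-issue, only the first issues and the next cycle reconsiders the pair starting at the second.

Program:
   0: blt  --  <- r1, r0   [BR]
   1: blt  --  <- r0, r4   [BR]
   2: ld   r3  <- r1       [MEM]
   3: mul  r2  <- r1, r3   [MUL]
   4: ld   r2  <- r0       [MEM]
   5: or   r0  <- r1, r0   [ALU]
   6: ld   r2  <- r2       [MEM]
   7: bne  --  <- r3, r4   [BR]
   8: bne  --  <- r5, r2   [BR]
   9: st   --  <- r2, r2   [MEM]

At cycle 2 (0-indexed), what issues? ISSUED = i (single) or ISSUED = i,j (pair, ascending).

#0 head=0: blt.BR i0 no-port BR/BR
#1 head=1: blt.BR i1 no-port BR/MEM
#2 head=2: ld.MEM i2 RAW r3
#3 head=3: mul.MUL i3 WAW r2
#4 head=4: ld.MEM or.ALU i4+i5 pair
#5 head=6: ld.MEM i6 no-port MEM/BR
#6 head=7: bne.BR i7 no-port BR/BR
#7 head=8: bne.BR i8 no-port BR/MEM
#8 head=9: st.MEM i9 tail

ISSUED = 2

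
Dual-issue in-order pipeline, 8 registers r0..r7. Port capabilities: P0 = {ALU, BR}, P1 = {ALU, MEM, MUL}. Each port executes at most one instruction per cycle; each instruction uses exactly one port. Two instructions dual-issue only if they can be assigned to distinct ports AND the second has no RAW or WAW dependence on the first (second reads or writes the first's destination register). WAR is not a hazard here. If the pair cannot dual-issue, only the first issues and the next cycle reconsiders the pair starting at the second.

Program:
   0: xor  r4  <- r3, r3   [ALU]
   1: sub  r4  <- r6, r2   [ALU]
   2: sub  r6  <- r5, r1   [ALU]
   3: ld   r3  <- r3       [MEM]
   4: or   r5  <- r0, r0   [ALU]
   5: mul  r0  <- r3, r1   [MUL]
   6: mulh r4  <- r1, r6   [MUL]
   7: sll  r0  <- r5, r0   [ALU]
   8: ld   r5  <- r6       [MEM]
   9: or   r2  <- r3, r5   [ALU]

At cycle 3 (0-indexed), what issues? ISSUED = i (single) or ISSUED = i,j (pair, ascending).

0. xor @i0  | WAW r4
1. sub+sub @i1&i2  | pair
2. ld+or @i3&i4  | pair
3. mul @i5  | no-port MUL/MUL
4. mulh+sll @i6&i7  | pair
5. ld @i8  | RAW r5
6. or @i9  | tail

ISSUED = 5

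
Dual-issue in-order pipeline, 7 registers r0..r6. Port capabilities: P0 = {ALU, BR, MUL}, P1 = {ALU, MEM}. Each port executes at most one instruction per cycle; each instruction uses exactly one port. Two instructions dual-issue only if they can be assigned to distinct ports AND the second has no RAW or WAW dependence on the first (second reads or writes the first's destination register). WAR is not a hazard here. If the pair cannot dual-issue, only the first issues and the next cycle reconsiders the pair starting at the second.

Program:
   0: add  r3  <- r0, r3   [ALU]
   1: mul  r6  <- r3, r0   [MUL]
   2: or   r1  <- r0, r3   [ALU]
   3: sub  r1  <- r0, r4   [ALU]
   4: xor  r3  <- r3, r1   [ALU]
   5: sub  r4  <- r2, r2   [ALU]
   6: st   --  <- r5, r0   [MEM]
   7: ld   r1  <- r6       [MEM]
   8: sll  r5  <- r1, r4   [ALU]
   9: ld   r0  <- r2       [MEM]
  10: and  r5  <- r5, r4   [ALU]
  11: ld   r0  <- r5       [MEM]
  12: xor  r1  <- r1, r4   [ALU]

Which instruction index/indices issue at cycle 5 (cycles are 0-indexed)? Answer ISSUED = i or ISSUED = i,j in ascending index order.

t=0 i0:add ; RAW r3
t=1 i1+i2:mul+or ; dual
t=2 i3:sub ; RAW r1
t=3 i4+i5:xor+sub ; dual
t=4 i6:st ; no-port MEM/MEM
t=5 i7:ld ; RAW r1
t=6 i8+i9:sll+ld ; dual
t=7 i10:and ; RAW r5
t=8 i11+i12:ld+xor ; dual

ISSUED = 7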